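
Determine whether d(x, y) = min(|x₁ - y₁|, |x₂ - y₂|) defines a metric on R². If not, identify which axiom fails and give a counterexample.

No. d fails identity of indiscernibles: take x = (5, 0) and y = (5, 6). Then d(x,y) = min(|5 - 5|, |0 - 6|) = min(0, 6) = 0, yet x ≠ y.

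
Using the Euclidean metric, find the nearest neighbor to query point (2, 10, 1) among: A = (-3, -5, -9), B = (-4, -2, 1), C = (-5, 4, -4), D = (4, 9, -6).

Distances: d(A) ≈ 18.7083, d(B) ≈ 13.4164, d(C) ≈ 10.4881, d(D) ≈ 7.3485. Nearest: D = (4, 9, -6) with distance 7.3485.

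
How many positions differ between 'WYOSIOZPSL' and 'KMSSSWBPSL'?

Differing positions: 1, 2, 3, 5, 6, 7. Hamming distance = 6.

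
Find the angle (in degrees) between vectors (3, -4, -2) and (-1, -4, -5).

With u = (3, -4, -2), v = (-1, -4, -5):
u·v = 3·(-1) + (-4)·(-4) + (-2)·(-5) = (-3) + 16 + 10 = 23.
|u| = √(3² + (-4)² + (-2)²) = √29, |v| = √((-1)² + (-4)² + (-5)²) = √42, so |u||v| = √(29·42) = √1218.
cos θ = (u·v)/(|u||v|) = 23/√1218 ≈ 0.659028
θ = arccos(0.659028) ≈ 48.77°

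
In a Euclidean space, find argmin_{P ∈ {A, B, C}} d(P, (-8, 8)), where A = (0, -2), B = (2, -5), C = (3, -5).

Distances: d(A) ≈ 12.8062, d(B) ≈ 16.4012, d(C) ≈ 17.0294. Nearest: A = (0, -2) with distance 12.8062.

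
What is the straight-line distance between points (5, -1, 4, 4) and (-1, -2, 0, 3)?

√(Σ(x_i - y_i)²) = √((5 - (-1))² + (-1 - (-2))² + (4 - 0)² + (4 - 3)²)
= √(6² + 1² + 4² + 1²) = √(36 + 1 + 16 + 1) = √54 ≈ 7.3485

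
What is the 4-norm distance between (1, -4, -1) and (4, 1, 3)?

(Σ|x_i - y_i|^4)^(1/4) = (|1 - 4|^4 + |-4 - 1|^4 + |-1 - 3|^4)^(1/4)
= (3^4 + 5^4 + 4^4)^(1/4) = (81 + 625 + 256)^(1/4) = (962)^(1/4) ≈ 5.5692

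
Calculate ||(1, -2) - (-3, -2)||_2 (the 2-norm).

(Σ|x_i - y_i|^2)^(1/2) = (|1 - (-3)|^2 + |-2 - (-2)|^2)^(1/2)
= (4^2 + 0^2)^(1/2) = (16 + 0)^(1/2) = (16)^(1/2) = 4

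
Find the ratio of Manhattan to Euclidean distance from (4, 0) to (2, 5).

L1 = |4 - 2| + |0 - 5| = 2 + 5 = 7
L2 = √(2² + 5²) = √29 ≈ 5.3852
L1 ≥ L2 always (equality iff movement is along one axis); L1 > L2 here.
Ratio L1/L2 = 7/√29 ≈ 1.2999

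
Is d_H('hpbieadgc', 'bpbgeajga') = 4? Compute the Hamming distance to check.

Differing positions: 1, 4, 7, 9. Hamming distance = 4, so the claim is true.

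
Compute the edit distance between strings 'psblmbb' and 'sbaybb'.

Let D[i][j] be the edit distance between the first i characters of 'psblmbb' and the first j characters of 'sbaybb', with D[i][0] = i, D[0][j] = j, and D[i][j] = D[i-1][j-1] if the characters match, else 1 + min(D[i-1][j], D[i][j-1], D[i-1][j-1]). Filling the table (rows: prefixes of 'psblmbb', columns: prefixes of 'sbaybb'):
     ε  s  b  a  y  b  b
  ε  0  1  2  3  4  5  6
  p  1  1  2  3  4  5  6
  s  2  1  2  3  4  5  6
  b  3  2  1  2  3  4  5
  l  4  3  2  2  3  4  5
  m  5  4  3  3  3  4  5
  b  6  5  4  4  4  3  4
  b  7  6  5  5  5  4  3
The bottom-right entry gives D[7][6] = 3, so no sequence of fewer than 3 edits works. Backtracking through the table gives one optimal edit sequence (3 edits):
  psblmbb → sblmbb (del p @1)
  sblmbb → sbambb (sub l→a @3)
  sbambb → sbaybb (sub m→y @4)
Edit distance = 3.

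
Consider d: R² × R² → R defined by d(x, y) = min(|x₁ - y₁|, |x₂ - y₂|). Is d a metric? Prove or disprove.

No. d fails identity of indiscernibles: take x = (0, 0) and y = (0, 4). Then d(x,y) = min(|0 - 0|, |0 - 4|) = min(0, 4) = 0, yet x ≠ y.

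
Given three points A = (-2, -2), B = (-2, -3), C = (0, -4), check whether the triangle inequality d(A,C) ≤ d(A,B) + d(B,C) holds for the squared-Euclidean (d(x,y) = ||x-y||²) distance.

d(A,B) = 0² + 1² = 1, d(B,C) = 2² + 1² = 5, d(A,C) = 2² + 2² = 8.
d(A,C) = 8 > 1 + 5 = 6. Triangle inequality is VIOLATED. (Squared-Euclidean is not a metric — this is a counterexample.)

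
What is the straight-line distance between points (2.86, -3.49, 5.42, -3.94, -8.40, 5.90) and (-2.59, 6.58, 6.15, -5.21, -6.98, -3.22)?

√(Σ(x_i - y_i)²) = √((2.86 - (-2.59))² + (-3.49 - 6.58)² + (5.42 - 6.15)² + (-3.94 - (-5.21))² + (-8.4 - (-6.98))² + (5.9 - (-3.22))²)
= √(5.45² + (-10.07)² + (-0.73)² + 1.27² + (-1.42)² + 9.12²) = √(29.7025 + 101.4049 + 0.5329 + 1.6129 + 2.0164 + 83.1744) = √218.444 ≈ 14.7799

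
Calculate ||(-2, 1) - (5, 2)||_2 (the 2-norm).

(Σ|x_i - y_i|^2)^(1/2) = (|-2 - 5|^2 + |1 - 2|^2)^(1/2)
= (7^2 + 1^2)^(1/2) = (49 + 1)^(1/2) = (50)^(1/2) ≈ 7.0711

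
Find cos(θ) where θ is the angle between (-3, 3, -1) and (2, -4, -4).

With u = (-3, 3, -1), v = (2, -4, -4):
u·v = (-3)·2 + 3·(-4) + (-1)·(-4) = (-6) + (-12) + 4 = -14.
|u| = √((-3)² + 3² + (-1)²) = √19, |v| = √(2² + (-4)² + (-4)²) = √36, so |u||v| = √(19·36) = √684.
cos θ = (u·v)/(|u||v|) = -14/√684 ≈ -0.5353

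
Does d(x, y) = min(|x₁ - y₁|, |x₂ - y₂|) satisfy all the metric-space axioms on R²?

No. d fails identity of indiscernibles: take x = (-2, 0) and y = (-2, 3). Then d(x,y) = min(|-2 - (-2)|, |0 - 3|) = min(0, 3) = 0, yet x ≠ y.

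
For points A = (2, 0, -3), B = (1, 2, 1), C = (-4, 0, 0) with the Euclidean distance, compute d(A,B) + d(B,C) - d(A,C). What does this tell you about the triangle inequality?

d(A,B) = √(1² + 2² + 4²) = √21 ≈ 4.5826, d(B,C) = √(5² + 2² + 1²) = √30 ≈ 5.4772, d(A,C) = √(6² + 0² + 3²) = √45 ≈ 6.7082.
d(A,B) + d(B,C) - d(A,C) = 4.5826 + 5.4772 - 6.7082 = 10.0598 - 6.7082 = 3.3516 (to 4 decimal places). This is ≥ 0, so the triangle inequality holds for these points.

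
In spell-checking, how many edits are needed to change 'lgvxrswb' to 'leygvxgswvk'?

Let D[i][j] be the edit distance between the first i characters of 'lgvxrswb' and the first j characters of 'leygvxgswvk', with D[i][0] = i, D[0][j] = j, and D[i][j] = D[i-1][j-1] if the characters match, else 1 + min(D[i-1][j], D[i][j-1], D[i-1][j-1]). Filling the table (rows: prefixes of 'lgvxrswb', columns: prefixes of 'leygvxgswvk'):
     ε  l  e  y  g  v  x  g  s  w  v  k
  ε  0  1  2  3  4  5  6  7  8  9 10 11
  l  1  0  1  2  3  4  5  6  7  8  9 10
  g  2  1  1  2  2  3  4  5  6  7  8  9
  v  3  2  2  2  3  2  3  4  5  6  7  8
  x  4  3  3  3  3  3  2  3  4  5  6  7
  r  5  4  4  4  4  4  3  3  4  5  6  7
  s  6  5  5  5  5  5  4  4  3  4  5  6
  w  7  6  6  6  6  6  5  5  4  3  4  5
  b  8  7  7  7  7  7  6  6  5  4  4  5
The bottom-right entry gives D[8][11] = 5, so no sequence of fewer than 5 edits works. Backtracking through the table gives one optimal edit sequence (5 edits):
  lgvxrswb → legvxrswb (ins e @2)
  legvxrswb → leygvxrswb (ins y @3)
  leygvxrswb → leygvxgswb (sub r→g @7)
  leygvxgswb → leygvxgswvb (ins v @10)
  leygvxgswvb → leygvxgswvk (sub b→k @11)
Edit distance = 5.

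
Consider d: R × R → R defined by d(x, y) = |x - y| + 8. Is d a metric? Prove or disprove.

No. d fails identity of indiscernibles (specifically d(x,x) = 0): d(1, 1) = |1 - 1| + 8 = 0 + 8 = 8 ≠ 0.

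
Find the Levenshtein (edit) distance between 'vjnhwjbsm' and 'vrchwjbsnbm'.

Let D[i][j] be the edit distance between the first i characters of 'vjnhwjbsm' and the first j characters of 'vrchwjbsnbm', with D[i][0] = i, D[0][j] = j, and D[i][j] = D[i-1][j-1] if the characters match, else 1 + min(D[i-1][j], D[i][j-1], D[i-1][j-1]). Filling the table (rows: prefixes of 'vjnhwjbsm', columns: prefixes of 'vrchwjbsnbm'):
     ε  v  r  c  h  w  j  b  s  n  b  m
  ε  0  1  2  3  4  5  6  7  8  9 10 11
  v  1  0  1  2  3  4  5  6  7  8  9 10
  j  2  1  1  2  3  4  4  5  6  7  8  9
  n  3  2  2  2  3  4  5  5  6  6  7  8
  h  4  3  3  3  2  3  4  5  6  7  7  8
  w  5  4  4  4  3  2  3  4  5  6  7  8
  j  6  5  5  5  4  3  2  3  4  5  6  7
  b  7  6  6  6  5  4  3  2  3  4  5  6
  s  8  7  7  7  6  5  4  3  2  3  4  5
  m  9  8  8  8  7  6  5  4  3  3  4  4
The bottom-right entry gives D[9][11] = 4, so no sequence of fewer than 4 edits works. Backtracking through the table gives one optimal edit sequence (4 edits):
  vjnhwjbsm → vrnhwjbsm (sub j→r @2)
  vrnhwjbsm → vrchwjbsm (sub n→c @3)
  vrchwjbsm → vrchwjbsnm (ins n @9)
  vrchwjbsnm → vrchwjbsnbm (ins b @10)
Edit distance = 4.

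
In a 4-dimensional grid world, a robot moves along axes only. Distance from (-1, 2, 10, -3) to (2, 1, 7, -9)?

Σ|x_i - y_i| = |-1 - 2| + |2 - 1| + |10 - 7| + |-3 - (-9)| = 3 + 1 + 3 + 6 = 13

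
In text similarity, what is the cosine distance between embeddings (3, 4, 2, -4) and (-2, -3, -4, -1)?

With u = (3, 4, 2, -4), v = (-2, -3, -4, -1):
u·v = 3·(-2) + 4·(-3) + 2·(-4) + (-4)·(-1) = (-6) + (-12) + (-8) + 4 = -22.
|u| = √(3² + 4² + 2² + (-4)²) = √45, |v| = √((-2)² + (-3)² + (-4)² + (-1)²) = √30, so |u||v| = √(45·30) = √1350.
cos θ = (u·v)/(|u||v|) = -22/√1350 ≈ -0.5988
Cosine distance = 1 - cos θ ≈ 1 - (-0.5988) = 1.5988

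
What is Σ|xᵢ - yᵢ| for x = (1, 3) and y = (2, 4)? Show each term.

Σ|x_i - y_i| = |1 - 2| + |3 - 4| = 1 + 1 = 2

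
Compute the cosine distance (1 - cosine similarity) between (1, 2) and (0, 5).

With u = (1, 2), v = (0, 5):
u·v = 1·0 + 2·5 = 0 + 10 = 10.
|u| = √(1² + 2²) = √5, |v| = √(0² + 5²) = √25, so |u||v| = √(5·25) = √125.
cos θ = (u·v)/(|u||v|) = 10/√125 ≈ 0.8944
Cosine distance = 1 - cos θ ≈ 1 - 0.8944 = 0.1056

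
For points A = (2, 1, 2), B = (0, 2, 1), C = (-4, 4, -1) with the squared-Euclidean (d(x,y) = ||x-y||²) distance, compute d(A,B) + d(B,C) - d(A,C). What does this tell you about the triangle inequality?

d(A,B) = 2² + 1² + 1² = 6, d(B,C) = 4² + 2² + 2² = 24, d(A,C) = 6² + 3² + 3² = 54.
d(A,B) + d(B,C) - d(A,C) = 6 + 24 - 54 = 30 - 54 = -24. This is < 0, so the triangle inequality FAILS for these points (squared-Euclidean is not a metric).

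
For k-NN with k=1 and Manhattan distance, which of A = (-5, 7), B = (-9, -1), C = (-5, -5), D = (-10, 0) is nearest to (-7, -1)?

Distances: d(A) = 10, d(B) = 2, d(C) = 6, d(D) = 4. Nearest: B = (-9, -1) with distance 2.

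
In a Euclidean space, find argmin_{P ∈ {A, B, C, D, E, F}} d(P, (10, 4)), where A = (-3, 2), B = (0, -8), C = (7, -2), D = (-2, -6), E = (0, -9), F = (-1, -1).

Distances: d(A) ≈ 13.1529, d(B) ≈ 15.6205, d(C) ≈ 6.7082, d(D) ≈ 15.6205, d(E) ≈ 16.4012, d(F) ≈ 12.083. Nearest: C = (7, -2) with distance 6.7082.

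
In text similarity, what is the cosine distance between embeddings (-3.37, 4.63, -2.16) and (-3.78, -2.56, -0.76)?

With u = (-3.37, 4.63, -2.16), v = (-3.78, -2.56, -0.76):
u·v = (-3.37)·(-3.78) + 4.63·(-2.56) + (-2.16)·(-0.76) = 12.7386 + (-11.8528) + 1.6416 = 2.5274.
|u| = √((-3.37)² + 4.63² + (-2.16)²) = √(11.3569 + 21.4369 + 4.6656) = √37.4594, |v| = √((-3.78)² + (-2.56)² + (-0.76)²) = √(14.2884 + 6.5536 + 0.5776) = √21.4196.
cos θ = (u·v)/(|u||v|) = 2.5274/(√37.4594·√21.4196) ≈ 0.0892
Cosine distance = 1 - cos θ ≈ 1 - 0.0892 = 0.9108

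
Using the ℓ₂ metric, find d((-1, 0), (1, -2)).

√(Σ(x_i - y_i)²) = √((-1 - 1)² + (0 - (-2))²)
= √((-2)² + 2²) = √(4 + 4) = √8 ≈ 2.8284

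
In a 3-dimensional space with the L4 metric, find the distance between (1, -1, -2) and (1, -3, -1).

(Σ|x_i - y_i|^4)^(1/4) = (|1 - 1|^4 + |-1 - (-3)|^4 + |-2 - (-1)|^4)^(1/4)
= (0^4 + 2^4 + 1^4)^(1/4) = (0 + 16 + 1)^(1/4) = (17)^(1/4) ≈ 2.0305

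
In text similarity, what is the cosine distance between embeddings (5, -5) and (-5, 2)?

With u = (5, -5), v = (-5, 2):
u·v = 5·(-5) + (-5)·2 = (-25) + (-10) = -35.
|u| = √(5² + (-5)²) = √50, |v| = √((-5)² + 2²) = √29, so |u||v| = √(50·29) = √1450.
cos θ = (u·v)/(|u||v|) = -35/√1450 ≈ -0.9191
Cosine distance = 1 - cos θ ≈ 1 - (-0.9191) = 1.9191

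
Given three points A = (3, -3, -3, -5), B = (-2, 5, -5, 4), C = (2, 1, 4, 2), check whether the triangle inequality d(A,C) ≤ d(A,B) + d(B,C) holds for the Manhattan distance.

d(A,B) = 5 + 8 + 2 + 9 = 24, d(B,C) = 4 + 4 + 9 + 2 = 19, d(A,C) = 1 + 4 + 7 + 7 = 19.
d(A,C) = 19 ≤ 24 + 19 = 43. Triangle inequality is satisfied.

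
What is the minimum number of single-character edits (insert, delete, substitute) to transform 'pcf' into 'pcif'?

Let D[i][j] be the edit distance between the first i characters of 'pcf' and the first j characters of 'pcif', with D[i][0] = i, D[0][j] = j, and D[i][j] = D[i-1][j-1] if the characters match, else 1 + min(D[i-1][j], D[i][j-1], D[i-1][j-1]). Filling the table (rows: prefixes of 'pcf', columns: prefixes of 'pcif'):
     ε  p  c  i  f
  ε  0  1  2  3  4
  p  1  0  1  2  3
  c  2  1  0  1  2
  f  3  2  1  1  1
The bottom-right entry gives D[3][4] = 1, so no sequence of fewer than 1 edit works. Backtracking through the table gives one optimal edit sequence (1 edit):
  pcf → pcif (ins i @3)
Edit distance = 1.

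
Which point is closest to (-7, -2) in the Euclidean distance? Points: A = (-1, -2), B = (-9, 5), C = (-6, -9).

Distances: d(A) = 6, d(B) ≈ 7.2801, d(C) ≈ 7.0711. Nearest: A = (-1, -2) with distance 6.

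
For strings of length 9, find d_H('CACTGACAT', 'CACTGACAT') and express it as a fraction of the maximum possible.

Differing positions: none. Hamming distance = 0. The maximum possible Hamming distance for length-9 strings is 9, so d_H/9 = 0/9 = 0.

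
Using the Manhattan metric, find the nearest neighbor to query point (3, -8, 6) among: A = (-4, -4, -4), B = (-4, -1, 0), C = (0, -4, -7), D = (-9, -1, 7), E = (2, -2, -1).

Distances: d(A) = 21, d(B) = 20, d(C) = 20, d(D) = 20, d(E) = 14. Nearest: E = (2, -2, -1) with distance 14.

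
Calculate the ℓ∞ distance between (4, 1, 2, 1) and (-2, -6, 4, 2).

max(|x_i - y_i|) = max(|4 - (-2)|, |1 - (-6)|, |2 - 4|, |1 - 2|) = max(6, 7, 2, 1) = 7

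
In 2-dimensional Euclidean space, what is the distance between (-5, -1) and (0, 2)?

√(Σ(x_i - y_i)²) = √((-5 - 0)² + (-1 - 2)²)
= √((-5)² + (-3)²) = √(25 + 9) = √34 ≈ 5.831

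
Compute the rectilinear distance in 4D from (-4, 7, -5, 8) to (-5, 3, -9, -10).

Σ|x_i - y_i| = |-4 - (-5)| + |7 - 3| + |-5 - (-9)| + |8 - (-10)| = 1 + 4 + 4 + 18 = 27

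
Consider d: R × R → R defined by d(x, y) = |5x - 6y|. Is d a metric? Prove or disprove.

No. d fails symmetry: d(9, 8) = |5·9 - 6·8| = |-3| = 3, but d(8, 9) = |5·8 - 6·9| = |-14| = 14. Since 3 ≠ 14, d(x,y) ≠ d(y,x) in general.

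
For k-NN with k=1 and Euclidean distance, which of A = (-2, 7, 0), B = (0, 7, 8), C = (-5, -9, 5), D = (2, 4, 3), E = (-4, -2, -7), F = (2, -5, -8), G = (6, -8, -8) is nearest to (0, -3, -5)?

Distances: d(A) ≈ 11.3578, d(B) ≈ 16.4012, d(C) ≈ 12.6886, d(D) ≈ 10.8167, d(E) ≈ 4.5826, d(F) ≈ 4.1231, d(G) ≈ 8.3666. Nearest: F = (2, -5, -8) with distance 4.1231.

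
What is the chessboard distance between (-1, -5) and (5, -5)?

max(|x_i - y_i|) = max(|-1 - 5|, |-5 - (-5)|) = max(6, 0) = 6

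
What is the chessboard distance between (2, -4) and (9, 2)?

max(|x_i - y_i|) = max(|2 - 9|, |-4 - 2|) = max(7, 6) = 7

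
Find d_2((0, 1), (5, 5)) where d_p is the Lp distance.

(Σ|x_i - y_i|^2)^(1/2) = (|0 - 5|^2 + |1 - 5|^2)^(1/2)
= (5^2 + 4^2)^(1/2) = (25 + 16)^(1/2) = (41)^(1/2) ≈ 6.4031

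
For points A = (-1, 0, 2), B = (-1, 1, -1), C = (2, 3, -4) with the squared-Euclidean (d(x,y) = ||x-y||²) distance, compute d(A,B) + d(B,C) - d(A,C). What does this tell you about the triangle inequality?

d(A,B) = 0² + 1² + 3² = 10, d(B,C) = 3² + 2² + 3² = 22, d(A,C) = 3² + 3² + 6² = 54.
d(A,B) + d(B,C) - d(A,C) = 10 + 22 - 54 = 32 - 54 = -22. This is < 0, so the triangle inequality FAILS for these points (squared-Euclidean is not a metric).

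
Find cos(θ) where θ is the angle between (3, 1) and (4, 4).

With u = (3, 1), v = (4, 4):
u·v = 3·4 + 1·4 = 12 + 4 = 16.
|u| = √(3² + 1²) = √10, |v| = √(4² + 4²) = √32, so |u||v| = √(10·32) = √320.
cos θ = (u·v)/(|u||v|) = 16/√320 ≈ 0.8944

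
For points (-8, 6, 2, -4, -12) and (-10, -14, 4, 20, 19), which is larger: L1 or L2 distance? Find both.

L1 = |-8 - (-10)| + |6 - (-14)| + |2 - 4| + |-4 - 20| + |-12 - 19| = 2 + 20 + 2 + 24 + 31 = 79
L2 = √(2² + 20² + 2² + 24² + 31²) = √1945 ≈ 44.1022
L1 ≥ L2 always (equality iff movement is along one axis); L1 > L2 here.
Ratio L1/L2 = 79/√1945 ≈ 1.7913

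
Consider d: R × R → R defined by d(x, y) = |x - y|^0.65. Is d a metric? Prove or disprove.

Yes. With 0 < p = 0.65 ≤ 1, d(x,y) = |x-y|^0.65 is a metric on R. Non-negativity and symmetry are immediate; |x-y|^0.65 = 0 ⟺ |x-y| = 0 ⟺ x = y. For the triangle inequality, the function t ↦ t^0.65 is subadditive on [0,∞) when p ≤ 1, so |x-z|^0.65 ≤ (|x-y| + |y-z|)^0.65 ≤ |x-y|^0.65 + |y-z|^0.65.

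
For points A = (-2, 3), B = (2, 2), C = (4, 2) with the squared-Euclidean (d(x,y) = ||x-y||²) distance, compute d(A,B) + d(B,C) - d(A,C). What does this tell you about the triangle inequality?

d(A,B) = 4² + 1² = 17, d(B,C) = 2² + 0² = 4, d(A,C) = 6² + 1² = 37.
d(A,B) + d(B,C) - d(A,C) = 17 + 4 - 37 = 21 - 37 = -16. This is < 0, so the triangle inequality FAILS for these points (squared-Euclidean is not a metric).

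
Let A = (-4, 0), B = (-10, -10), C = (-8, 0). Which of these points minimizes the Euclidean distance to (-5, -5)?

Distances: d(A) ≈ 5.099, d(B) ≈ 7.0711, d(C) ≈ 5.831. Nearest: A = (-4, 0) with distance 5.099.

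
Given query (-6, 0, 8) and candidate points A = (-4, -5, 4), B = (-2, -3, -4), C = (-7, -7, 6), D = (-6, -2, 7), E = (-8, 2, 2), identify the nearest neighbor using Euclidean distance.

Distances: d(A) ≈ 6.7082, d(B) = 13, d(C) ≈ 7.3485, d(D) ≈ 2.2361, d(E) ≈ 6.6332. Nearest: D = (-6, -2, 7) with distance 2.2361.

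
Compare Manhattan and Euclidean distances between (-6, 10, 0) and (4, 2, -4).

L1 = |-6 - 4| + |10 - 2| + |0 - (-4)| = 10 + 8 + 4 = 22
L2 = √(10² + 8² + 4²) = √180 ≈ 13.4164
L1 ≥ L2 always (equality iff movement is along one axis); L1 > L2 here.
Ratio L1/L2 = 22/√180 ≈ 1.6398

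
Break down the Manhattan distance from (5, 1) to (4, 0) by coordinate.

Σ|x_i - y_i| = |5 - 4| + |1 - 0| = 1 + 1 = 2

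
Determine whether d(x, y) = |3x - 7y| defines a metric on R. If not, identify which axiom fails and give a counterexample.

No. d fails symmetry: d(8, 4) = |3·8 - 7·4| = |-4| = 4, but d(4, 8) = |3·4 - 7·8| = |-44| = 44. Since 4 ≠ 44, d(x,y) ≠ d(y,x) in general.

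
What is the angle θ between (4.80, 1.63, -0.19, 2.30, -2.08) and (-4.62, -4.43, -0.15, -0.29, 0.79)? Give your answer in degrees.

With u = (4.80, 1.63, -0.19, 2.30, -2.08), v = (-4.62, -4.43, -0.15, -0.29, 0.79):
u·v = 4.8·(-4.62) + 1.63·(-4.43) + (-0.19)·(-0.15) + 2.3·(-0.29) + (-2.08)·0.79 = (-22.176) + (-7.2209) + 0.0285 + (-0.667) + (-1.6432) = -31.6786.
|u| = √(4.8² + 1.63² + (-0.19)² + 2.3² + (-2.08)²) = √(23.04 + 2.6569 + 0.0361 + 5.29 + 4.3264) = √35.3494, |v| = √((-4.62)² + (-4.43)² + (-0.15)² + (-0.29)² + 0.79²) = √(21.3444 + 19.6249 + 0.0225 + 0.0841 + 0.6241) = √41.7.
cos θ = (u·v)/(|u||v|) = -31.6786/(√35.3494·√41.7) ≈ -0.825101
θ = arccos(-0.825101) ≈ 145.6°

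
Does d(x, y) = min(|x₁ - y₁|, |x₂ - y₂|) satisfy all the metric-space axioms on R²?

No. d fails identity of indiscernibles: take x = (-4, 0) and y = (-4, 2). Then d(x,y) = min(|-4 - (-4)|, |0 - 2|) = min(0, 2) = 0, yet x ≠ y.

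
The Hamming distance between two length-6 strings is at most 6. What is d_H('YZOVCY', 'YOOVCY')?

Differing positions: 2. Hamming distance = 1. The maximum possible Hamming distance for length-6 strings is 6, so d_H/6 = 1/6 ≈ 0.1667.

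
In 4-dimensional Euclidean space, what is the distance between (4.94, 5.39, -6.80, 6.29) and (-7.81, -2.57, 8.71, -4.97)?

√(Σ(x_i - y_i)²) = √((4.94 - (-7.81))² + (5.39 - (-2.57))² + (-6.8 - 8.71)² + (6.29 - (-4.97))²)
= √(12.75² + 7.96² + (-15.51)² + 11.26²) = √(162.5625 + 63.3616 + 240.5601 + 126.7876) = √593.2718 ≈ 24.3572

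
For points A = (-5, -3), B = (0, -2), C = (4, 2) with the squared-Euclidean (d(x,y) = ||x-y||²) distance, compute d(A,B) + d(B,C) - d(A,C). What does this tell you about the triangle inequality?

d(A,B) = 5² + 1² = 26, d(B,C) = 4² + 4² = 32, d(A,C) = 9² + 5² = 106.
d(A,B) + d(B,C) - d(A,C) = 26 + 32 - 106 = 58 - 106 = -48. This is < 0, so the triangle inequality FAILS for these points (squared-Euclidean is not a metric).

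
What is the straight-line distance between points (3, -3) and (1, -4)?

√(Σ(x_i - y_i)²) = √((3 - 1)² + (-3 - (-4))²)
= √(2² + 1²) = √(4 + 1) = √5 ≈ 2.2361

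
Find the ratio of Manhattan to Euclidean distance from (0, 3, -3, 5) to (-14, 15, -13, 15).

L1 = |0 - (-14)| + |3 - 15| + |-3 - (-13)| + |5 - 15| = 14 + 12 + 10 + 10 = 46
L2 = √(14² + 12² + 10² + 10²) = √540 ≈ 23.2379
L1 ≥ L2 always (equality iff movement is along one axis); L1 > L2 here.
Ratio L1/L2 = 46/√540 ≈ 1.9795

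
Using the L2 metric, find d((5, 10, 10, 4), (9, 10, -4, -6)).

√(Σ(x_i - y_i)²) = √((5 - 9)² + (10 - 10)² + (10 - (-4))² + (4 - (-6))²)
= √((-4)² + 0² + 14² + 10²) = √(16 + 0 + 196 + 100) = √312 ≈ 17.6635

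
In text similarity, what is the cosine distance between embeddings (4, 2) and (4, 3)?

With u = (4, 2), v = (4, 3):
u·v = 4·4 + 2·3 = 16 + 6 = 22.
|u| = √(4² + 2²) = √20, |v| = √(4² + 3²) = √25, so |u||v| = √(20·25) = √500.
cos θ = (u·v)/(|u||v|) = 22/√500 ≈ 0.9839
Cosine distance = 1 - cos θ ≈ 1 - 0.9839 = 0.0161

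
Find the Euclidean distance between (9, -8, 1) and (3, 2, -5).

√(Σ(x_i - y_i)²) = √((9 - 3)² + (-8 - 2)² + (1 - (-5))²)
= √(6² + (-10)² + 6²) = √(36 + 100 + 36) = √172 ≈ 13.1149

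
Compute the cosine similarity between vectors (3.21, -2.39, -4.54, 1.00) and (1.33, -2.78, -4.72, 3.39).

With u = (3.21, -2.39, -4.54, 1.00), v = (1.33, -2.78, -4.72, 3.39):
u·v = 3.21·1.33 + (-2.39)·(-2.78) + (-4.54)·(-4.72) + 1·3.39 = 4.2693 + 6.6442 + 21.4288 + 3.39 = 35.7323.
|u| = √(3.21² + (-2.39)² + (-4.54)² + 1²) = √(10.3041 + 5.7121 + 20.6116 + 1) = √37.6278, |v| = √(1.33² + (-2.78)² + (-4.72)² + 3.39²) = √(1.7689 + 7.7284 + 22.2784 + 11.4921) = √43.2678.
cos θ = (u·v)/(|u||v|) = 35.7323/(√37.6278·√43.2678) ≈ 0.8856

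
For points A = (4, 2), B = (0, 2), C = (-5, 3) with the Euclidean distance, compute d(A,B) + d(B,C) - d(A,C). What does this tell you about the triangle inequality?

d(A,B) = √(4² + 0²) = √16 = 4, d(B,C) = √(5² + 1²) = √26 ≈ 5.099, d(A,C) = √(9² + 1²) = √82 ≈ 9.0554.
d(A,B) + d(B,C) - d(A,C) = 4 + 5.099 - 9.0554 = 9.099 - 9.0554 = 0.0436 (to 4 decimal places). This is ≥ 0, so the triangle inequality holds for these points.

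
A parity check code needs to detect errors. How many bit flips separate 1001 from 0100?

Differing positions: 1, 2, 4. Hamming distance = 3.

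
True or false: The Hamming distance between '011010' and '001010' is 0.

Differing positions: 2. Hamming distance = 1, so the claim that d_H = 0 is false.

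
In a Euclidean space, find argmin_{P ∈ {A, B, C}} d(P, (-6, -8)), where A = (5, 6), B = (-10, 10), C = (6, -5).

Distances: d(A) ≈ 17.8045, d(B) ≈ 18.4391, d(C) ≈ 12.3693. Nearest: C = (6, -5) with distance 12.3693.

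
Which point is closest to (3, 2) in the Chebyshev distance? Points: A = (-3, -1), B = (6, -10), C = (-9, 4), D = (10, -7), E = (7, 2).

Distances: d(A) = 6, d(B) = 12, d(C) = 12, d(D) = 9, d(E) = 4. Nearest: E = (7, 2) with distance 4.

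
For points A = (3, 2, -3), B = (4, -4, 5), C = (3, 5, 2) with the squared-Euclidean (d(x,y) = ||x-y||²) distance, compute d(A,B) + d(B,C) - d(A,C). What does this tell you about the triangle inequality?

d(A,B) = 1² + 6² + 8² = 101, d(B,C) = 1² + 9² + 3² = 91, d(A,C) = 0² + 3² + 5² = 34.
d(A,B) + d(B,C) - d(A,C) = 101 + 91 - 34 = 192 - 34 = 158. This is ≥ 0, so the triangle inequality holds for these points.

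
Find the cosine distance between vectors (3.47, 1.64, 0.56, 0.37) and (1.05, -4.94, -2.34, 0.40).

With u = (3.47, 1.64, 0.56, 0.37), v = (1.05, -4.94, -2.34, 0.40):
u·v = 3.47·1.05 + 1.64·(-4.94) + 0.56·(-2.34) + 0.37·0.4 = 3.6435 + (-8.1016) + (-1.3104) + 0.148 = -5.6205.
|u| = √(3.47² + 1.64² + 0.56² + 0.37²) = √(12.0409 + 2.6896 + 0.3136 + 0.1369) = √15.181, |v| = √(1.05² + (-4.94)² + (-2.34)² + 0.4²) = √(1.1025 + 24.4036 + 5.4756 + 0.16) = √31.1417.
cos θ = (u·v)/(|u||v|) = -5.6205/(√15.181·√31.1417) ≈ -0.2585
Cosine distance = 1 - cos θ ≈ 1 - (-0.2585) = 1.2585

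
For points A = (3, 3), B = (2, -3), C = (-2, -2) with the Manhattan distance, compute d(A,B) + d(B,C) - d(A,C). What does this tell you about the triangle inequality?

d(A,B) = 1 + 6 = 7, d(B,C) = 4 + 1 = 5, d(A,C) = 5 + 5 = 10.
d(A,B) + d(B,C) - d(A,C) = 7 + 5 - 10 = 12 - 10 = 2. This is ≥ 0, so the triangle inequality holds for these points.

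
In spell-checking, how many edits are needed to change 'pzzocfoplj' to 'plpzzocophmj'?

Let D[i][j] be the edit distance between the first i characters of 'pzzocfoplj' and the first j characters of 'plpzzocophmj', with D[i][0] = i, D[0][j] = j, and D[i][j] = D[i-1][j-1] if the characters match, else 1 + min(D[i-1][j], D[i][j-1], D[i-1][j-1]). Filling the table (rows: prefixes of 'pzzocfoplj', columns: prefixes of 'plpzzocophmj'):
     ε  p  l  p  z  z  o  c  o  p  h  m  j
  ε  0  1  2  3  4  5  6  7  8  9 10 11 12
  p  1  0  1  2  3  4  5  6  7  8  9 10 11
  z  2  1  1  2  2  3  4  5  6  7  8  9 10
  z  3  2  2  2  2  2  3  4  5  6  7  8  9
  o  4  3  3  3  3  3  2  3  4  5  6  7  8
  c  5  4  4  4  4  4  3  2  3  4  5  6  7
  f  6  5  5  5  5  5  4  3  3  4  5  6  7
  o  7  6  6  6  6  6  5  4  3  4  5  6  7
  p  8  7  7  6  7  7  6  5  4  3  4  5  6
  l  9  8  7  7  7  8  7  6  5  4  4  5  6
  j 10  9  8  8  8  8  8  7  6  5  5  5  5
The bottom-right entry gives D[10][12] = 5, so no sequence of fewer than 5 edits works. Backtracking through the table gives one optimal edit sequence (5 edits):
  pzzocfoplj → ppzzocfoplj (ins p @1)
  ppzzocfoplj → plpzzocfoplj (ins l @2)
  plpzzocfoplj → plpzzocoplj (del f @8)
  plpzzocoplj → plpzzocophlj (ins h @10)
  plpzzocophlj → plpzzocophmj (sub l→m @11)
Edit distance = 5.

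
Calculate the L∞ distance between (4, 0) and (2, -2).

max(|x_i - y_i|) = max(|4 - 2|, |0 - (-2)|) = max(2, 2) = 2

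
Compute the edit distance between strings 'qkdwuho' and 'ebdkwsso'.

Let D[i][j] be the edit distance between the first i characters of 'qkdwuho' and the first j characters of 'ebdkwsso', with D[i][0] = i, D[0][j] = j, and D[i][j] = D[i-1][j-1] if the characters match, else 1 + min(D[i-1][j], D[i][j-1], D[i-1][j-1]). Filling the table (rows: prefixes of 'qkdwuho', columns: prefixes of 'ebdkwsso'):
     ε  e  b  d  k  w  s  s  o
  ε  0  1  2  3  4  5  6  7  8
  q  1  1  2  3  4  5  6  7  8
  k  2  2  2  3  3  4  5  6  7
  d  3  3  3  2  3  4  5  6  7
  w  4  4  4  3  3  3  4  5  6
  u  5  5  5  4  4  4  4  5  6
  h  6  6  6  5  5  5  5  5  6
  o  7  7  7  6  6  6  6  6  5
The bottom-right entry gives D[7][8] = 5, so no sequence of fewer than 5 edits works. Backtracking through the table gives one optimal edit sequence (5 edits):
  qkdwuho → ekdwuho (sub q→e @1)
  ekdwuho → ebdwuho (sub k→b @2)
  ebdwuho → ebdkwuho (ins k @4)
  ebdkwuho → ebdkwsho (sub u→s @6)
  ebdkwsho → ebdkwsso (sub h→s @7)
Edit distance = 5.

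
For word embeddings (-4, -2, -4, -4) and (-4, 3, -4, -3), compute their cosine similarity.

With u = (-4, -2, -4, -4), v = (-4, 3, -4, -3):
u·v = (-4)·(-4) + (-2)·3 + (-4)·(-4) + (-4)·(-3) = 16 + (-6) + 16 + 12 = 38.
|u| = √((-4)² + (-2)² + (-4)² + (-4)²) = √52, |v| = √((-4)² + 3² + (-4)² + (-3)²) = √50, so |u||v| = √(52·50) = √2600.
cos θ = (u·v)/(|u||v|) = 38/√2600 ≈ 0.7452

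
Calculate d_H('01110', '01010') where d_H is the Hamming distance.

Differing positions: 3. Hamming distance = 1.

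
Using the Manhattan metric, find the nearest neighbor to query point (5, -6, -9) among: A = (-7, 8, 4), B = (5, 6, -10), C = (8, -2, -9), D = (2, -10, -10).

Distances: d(A) = 39, d(B) = 13, d(C) = 7, d(D) = 8. Nearest: C = (8, -2, -9) with distance 7.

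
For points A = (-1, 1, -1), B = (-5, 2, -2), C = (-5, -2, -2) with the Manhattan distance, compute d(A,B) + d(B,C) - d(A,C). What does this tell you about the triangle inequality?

d(A,B) = 4 + 1 + 1 = 6, d(B,C) = 0 + 4 + 0 = 4, d(A,C) = 4 + 3 + 1 = 8.
d(A,B) + d(B,C) - d(A,C) = 6 + 4 - 8 = 10 - 8 = 2. This is ≥ 0, so the triangle inequality holds for these points.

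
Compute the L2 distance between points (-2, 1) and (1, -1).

(Σ|x_i - y_i|^2)^(1/2) = (|-2 - 1|^2 + |1 - (-1)|^2)^(1/2)
= (3^2 + 2^2)^(1/2) = (9 + 4)^(1/2) = (13)^(1/2) ≈ 3.6056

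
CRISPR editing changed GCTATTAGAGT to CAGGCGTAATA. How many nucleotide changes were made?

Differing positions: 1, 2, 3, 4, 5, 6, 7, 8, 10, 11. Hamming distance = 10.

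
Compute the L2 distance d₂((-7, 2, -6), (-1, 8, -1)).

√(Σ(x_i - y_i)²) = √((-7 - (-1))² + (2 - 8)² + (-6 - (-1))²)
= √((-6)² + (-6)² + (-5)²) = √(36 + 36 + 25) = √97 ≈ 9.8489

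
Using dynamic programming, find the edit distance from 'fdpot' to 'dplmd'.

Let D[i][j] be the edit distance between the first i characters of 'fdpot' and the first j characters of 'dplmd', with D[i][0] = i, D[0][j] = j, and D[i][j] = D[i-1][j-1] if the characters match, else 1 + min(D[i-1][j], D[i][j-1], D[i-1][j-1]). Filling the table (rows: prefixes of 'fdpot', columns: prefixes of 'dplmd'):
     ε  d  p  l  m  d
  ε  0  1  2  3  4  5
  f  1  1  2  3  4  5
  d  2  1  2  3  4  4
  p  3  2  1  2  3  4
  o  4  3  2  2  3  4
  t  5  4  3  3  3  4
The bottom-right entry gives D[5][5] = 4, so no sequence of fewer than 4 edits works. Backtracking through the table gives one optimal edit sequence (4 edits):
  fdpot → dpot (del f @1)
  dpot → dplot (ins l @3)
  dplot → dplmt (sub o→m @4)
  dplmt → dplmd (sub t→d @5)
Edit distance = 4.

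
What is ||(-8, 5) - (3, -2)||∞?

max(|x_i - y_i|) = max(|-8 - 3|, |5 - (-2)|) = max(11, 7) = 11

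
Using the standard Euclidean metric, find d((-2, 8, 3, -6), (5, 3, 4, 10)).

√(Σ(x_i - y_i)²) = √((-2 - 5)² + (8 - 3)² + (3 - 4)² + (-6 - 10)²)
= √((-7)² + 5² + (-1)² + (-16)²) = √(49 + 25 + 1 + 256) = √331 ≈ 18.1934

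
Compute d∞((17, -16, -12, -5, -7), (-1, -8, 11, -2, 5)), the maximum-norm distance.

max(|x_i - y_i|) = max(|17 - (-1)|, |-16 - (-8)|, |-12 - 11|, |-5 - (-2)|, |-7 - 5|) = max(18, 8, 23, 3, 12) = 23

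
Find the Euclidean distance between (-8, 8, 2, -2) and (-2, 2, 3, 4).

√(Σ(x_i - y_i)²) = √((-8 - (-2))² + (8 - 2)² + (2 - 3)² + (-2 - 4)²)
= √((-6)² + 6² + (-1)² + (-6)²) = √(36 + 36 + 1 + 36) = √109 ≈ 10.4403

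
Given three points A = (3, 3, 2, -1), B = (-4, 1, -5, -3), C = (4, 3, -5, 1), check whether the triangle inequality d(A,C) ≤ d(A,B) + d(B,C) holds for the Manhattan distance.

d(A,B) = 7 + 2 + 7 + 2 = 18, d(B,C) = 8 + 2 + 0 + 4 = 14, d(A,C) = 1 + 0 + 7 + 2 = 10.
d(A,C) = 10 ≤ 18 + 14 = 32. Triangle inequality is satisfied.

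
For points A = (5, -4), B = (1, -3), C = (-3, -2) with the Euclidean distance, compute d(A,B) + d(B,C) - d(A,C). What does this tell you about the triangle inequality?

d(A,B) = √(4² + 1²) = √17 ≈ 4.1231, d(B,C) = √(4² + 1²) = √17 ≈ 4.1231, d(A,C) = √(8² + 2²) = √68 ≈ 8.2462.
d(A,B) + d(B,C) - d(A,C) = 4.1231 + 4.1231 - 8.2462 = 8.2462 - 8.2462 = 0. This is ≥ 0, so the triangle inequality holds for these points.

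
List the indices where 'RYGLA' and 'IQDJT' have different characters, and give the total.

Differing positions: 1, 2, 3, 4, 5. Hamming distance = 5.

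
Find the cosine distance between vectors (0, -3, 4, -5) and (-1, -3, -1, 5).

With u = (0, -3, 4, -5), v = (-1, -3, -1, 5):
u·v = 0·(-1) + (-3)·(-3) + 4·(-1) + (-5)·5 = 0 + 9 + (-4) + (-25) = -20.
|u| = √(0² + (-3)² + 4² + (-5)²) = √50, |v| = √((-1)² + (-3)² + (-1)² + 5²) = √36, so |u||v| = √(50·36) = √1800.
cos θ = (u·v)/(|u||v|) = -20/√1800 ≈ -0.4714
Cosine distance = 1 - cos θ ≈ 1 - (-0.4714) = 1.4714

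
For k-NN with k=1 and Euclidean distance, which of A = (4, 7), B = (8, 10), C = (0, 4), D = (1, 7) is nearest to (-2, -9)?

Distances: d(A) ≈ 17.088, d(B) ≈ 21.4709, d(C) ≈ 13.1529, d(D) ≈ 16.2788. Nearest: C = (0, 4) with distance 13.1529.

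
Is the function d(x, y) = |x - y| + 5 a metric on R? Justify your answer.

No. d fails identity of indiscernibles (specifically d(x,x) = 0): d(3, 3) = |3 - 3| + 5 = 0 + 5 = 5 ≠ 0.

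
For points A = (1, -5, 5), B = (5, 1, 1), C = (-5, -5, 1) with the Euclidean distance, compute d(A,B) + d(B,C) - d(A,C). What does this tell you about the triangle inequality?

d(A,B) = √(4² + 6² + 4²) = √68 ≈ 8.2462, d(B,C) = √(10² + 6² + 0²) = √136 ≈ 11.6619, d(A,C) = √(6² + 0² + 4²) = √52 ≈ 7.2111.
d(A,B) + d(B,C) - d(A,C) = 8.2462 + 11.6619 - 7.2111 = 19.9081 - 7.2111 = 12.697 (to 4 decimal places). This is ≥ 0, so the triangle inequality holds for these points.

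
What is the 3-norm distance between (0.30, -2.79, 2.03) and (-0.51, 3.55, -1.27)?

(Σ|x_i - y_i|^3)^(1/3) = (|0.3 - (-0.51)|^3 + |-2.79 - 3.55|^3 + |2.03 - (-1.27)|^3)^(1/3)
= (0.81^3 + 6.34^3 + 3.3^3)^(1/3) ≈ (0.5314 + 254.8401 + 35.937)^(1/3) = (291.3085)^(1/3) ≈ 6.629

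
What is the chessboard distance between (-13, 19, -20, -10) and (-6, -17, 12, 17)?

max(|x_i - y_i|) = max(|-13 - (-6)|, |19 - (-17)|, |-20 - 12|, |-10 - 17|) = max(7, 36, 32, 27) = 36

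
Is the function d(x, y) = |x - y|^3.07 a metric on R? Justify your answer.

No. d(x,y) = |x-y|^3.07 fails the triangle inequality since p = 3.07 > 1. Counterexample: x = -4, y = 0, z = 4. d(x,z) = |-4 - 4|^3.07 = 8^3.07 ≈ 592.2244, but d(x,y) + d(y,z) = 4^3.07 + 4^3.07 ≈ 70.5219 + 70.5219 = 141.0438. Since 592.2244 > 141.0438, the triangle inequality is violated.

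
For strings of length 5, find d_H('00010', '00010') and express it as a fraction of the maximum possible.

Differing positions: none. Hamming distance = 0. The maximum possible Hamming distance for length-5 strings is 5, so d_H/5 = 0/5 = 0.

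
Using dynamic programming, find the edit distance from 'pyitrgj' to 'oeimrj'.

Let D[i][j] be the edit distance between the first i characters of 'pyitrgj' and the first j characters of 'oeimrj', with D[i][0] = i, D[0][j] = j, and D[i][j] = D[i-1][j-1] if the characters match, else 1 + min(D[i-1][j], D[i][j-1], D[i-1][j-1]). Filling the table (rows: prefixes of 'pyitrgj', columns: prefixes of 'oeimrj'):
     ε  o  e  i  m  r  j
  ε  0  1  2  3  4  5  6
  p  1  1  2  3  4  5  6
  y  2  2  2  3  4  5  6
  i  3  3  3  2  3  4  5
  t  4  4  4  3  3  4  5
  r  5  5  5  4  4  3  4
  g  6  6  6  5  5  4  4
  j  7  7  7  6  6  5  4
The bottom-right entry gives D[7][6] = 4, so no sequence of fewer than 4 edits works. Backtracking through the table gives one optimal edit sequence (4 edits):
  pyitrgj → oyitrgj (sub p→o @1)
  oyitrgj → oeitrgj (sub y→e @2)
  oeitrgj → oeimrgj (sub t→m @4)
  oeimrgj → oeimrj (del g @6)
Edit distance = 4.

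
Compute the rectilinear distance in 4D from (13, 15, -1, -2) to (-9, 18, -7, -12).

Σ|x_i - y_i| = |13 - (-9)| + |15 - 18| + |-1 - (-7)| + |-2 - (-12)| = 22 + 3 + 6 + 10 = 41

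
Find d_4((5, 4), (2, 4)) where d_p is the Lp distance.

(Σ|x_i - y_i|^4)^(1/4) = (|5 - 2|^4 + |4 - 4|^4)^(1/4)
= (3^4 + 0^4)^(1/4) = (81 + 0)^(1/4) = (81)^(1/4) = 3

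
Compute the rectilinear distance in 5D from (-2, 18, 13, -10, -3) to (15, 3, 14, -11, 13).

Σ|x_i - y_i| = |-2 - 15| + |18 - 3| + |13 - 14| + |-10 - (-11)| + |-3 - 13| = 17 + 15 + 1 + 1 + 16 = 50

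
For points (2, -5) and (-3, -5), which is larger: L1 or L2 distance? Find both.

L1 = |2 - (-3)| + |-5 - (-5)| = 5 + 0 = 5
L2 = √(5² + 0²) = √25 = 5
L1 ≥ L2 always (equality iff movement is along one axis); L1 = L2 here (movement is along a single axis).
Ratio L1/L2 = 5/5 = 1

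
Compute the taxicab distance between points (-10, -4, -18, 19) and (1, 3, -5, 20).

Σ|x_i - y_i| = |-10 - 1| + |-4 - 3| + |-18 - (-5)| + |19 - 20| = 11 + 7 + 13 + 1 = 32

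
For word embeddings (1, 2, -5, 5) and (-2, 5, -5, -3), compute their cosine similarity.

With u = (1, 2, -5, 5), v = (-2, 5, -5, -3):
u·v = 1·(-2) + 2·5 + (-5)·(-5) + 5·(-3) = (-2) + 10 + 25 + (-15) = 18.
|u| = √(1² + 2² + (-5)² + 5²) = √55, |v| = √((-2)² + 5² + (-5)² + (-3)²) = √63, so |u||v| = √(55·63) = √3465.
cos θ = (u·v)/(|u||v|) = 18/√3465 ≈ 0.3058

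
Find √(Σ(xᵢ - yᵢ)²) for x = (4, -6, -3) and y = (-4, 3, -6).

√(Σ(x_i - y_i)²) = √((4 - (-4))² + (-6 - 3)² + (-3 - (-6))²)
= √(8² + (-9)² + 3²) = √(64 + 81 + 9) = √154 ≈ 12.4097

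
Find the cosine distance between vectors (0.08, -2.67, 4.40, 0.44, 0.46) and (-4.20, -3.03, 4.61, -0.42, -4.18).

With u = (0.08, -2.67, 4.40, 0.44, 0.46), v = (-4.20, -3.03, 4.61, -0.42, -4.18):
u·v = 0.08·(-4.2) + (-2.67)·(-3.03) + 4.4·4.61 + 0.44·(-0.42) + 0.46·(-4.18) = (-0.336) + 8.0901 + 20.284 + (-0.1848) + (-1.9228) = 25.9305.
|u| = √(0.08² + (-2.67)² + 4.4² + 0.44² + 0.46²) = √(0.0064 + 7.1289 + 19.36 + 0.1936 + 0.2116) = √26.9005, |v| = √((-4.2)² + (-3.03)² + 4.61² + (-0.42)² + (-4.18)²) = √(17.64 + 9.1809 + 21.2521 + 0.1764 + 17.4724) = √65.7218.
cos θ = (u·v)/(|u||v|) = 25.9305/(√26.9005·√65.7218) ≈ 0.6167
Cosine distance = 1 - cos θ ≈ 1 - 0.6167 = 0.3833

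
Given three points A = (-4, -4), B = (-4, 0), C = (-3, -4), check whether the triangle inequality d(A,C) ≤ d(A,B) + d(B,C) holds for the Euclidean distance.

d(A,B) = √(0² + 4²) = √16 = 4, d(B,C) = √(1² + 4²) = √17 ≈ 4.1231, d(A,C) = √(1² + 0²) = √1 = 1.
d(A,C) = 1 ≤ 4 + 4.1231 = 8.1231. Triangle inequality is satisfied.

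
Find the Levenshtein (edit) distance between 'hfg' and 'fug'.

Let D[i][j] be the edit distance between the first i characters of 'hfg' and the first j characters of 'fug', with D[i][0] = i, D[0][j] = j, and D[i][j] = D[i-1][j-1] if the characters match, else 1 + min(D[i-1][j], D[i][j-1], D[i-1][j-1]). Filling the table (rows: prefixes of 'hfg', columns: prefixes of 'fug'):
     ε  f  u  g
  ε  0  1  2  3
  h  1  1  2  3
  f  2  1  2  3
  g  3  2  2  2
The bottom-right entry gives D[3][3] = 2, so no sequence of fewer than 2 edits works. Backtracking through the table gives one optimal edit sequence (2 edits):
  hfg → ffg (sub h→f @1)
  ffg → fug (sub f→u @2)
Edit distance = 2.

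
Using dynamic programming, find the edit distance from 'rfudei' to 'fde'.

Let D[i][j] be the edit distance between the first i characters of 'rfudei' and the first j characters of 'fde', with D[i][0] = i, D[0][j] = j, and D[i][j] = D[i-1][j-1] if the characters match, else 1 + min(D[i-1][j], D[i][j-1], D[i-1][j-1]). Filling the table (rows: prefixes of 'rfudei', columns: prefixes of 'fde'):
     ε  f  d  e
  ε  0  1  2  3
  r  1  1  2  3
  f  2  1  2  3
  u  3  2  2  3
  d  4  3  2  3
  e  5  4  3  2
  i  6  5  4  3
The bottom-right entry gives D[6][3] = 3, so no sequence of fewer than 3 edits works. Backtracking through the table gives one optimal edit sequence (3 edits):
  rfudei → fudei (del r @1)
  fudei → fdei (del u @2)
  fdei → fde (del i @4)
Edit distance = 3.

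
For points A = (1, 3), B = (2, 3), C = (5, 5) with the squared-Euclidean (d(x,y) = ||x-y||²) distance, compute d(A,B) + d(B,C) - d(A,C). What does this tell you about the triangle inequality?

d(A,B) = 1² + 0² = 1, d(B,C) = 3² + 2² = 13, d(A,C) = 4² + 2² = 20.
d(A,B) + d(B,C) - d(A,C) = 1 + 13 - 20 = 14 - 20 = -6. This is < 0, so the triangle inequality FAILS for these points (squared-Euclidean is not a metric).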